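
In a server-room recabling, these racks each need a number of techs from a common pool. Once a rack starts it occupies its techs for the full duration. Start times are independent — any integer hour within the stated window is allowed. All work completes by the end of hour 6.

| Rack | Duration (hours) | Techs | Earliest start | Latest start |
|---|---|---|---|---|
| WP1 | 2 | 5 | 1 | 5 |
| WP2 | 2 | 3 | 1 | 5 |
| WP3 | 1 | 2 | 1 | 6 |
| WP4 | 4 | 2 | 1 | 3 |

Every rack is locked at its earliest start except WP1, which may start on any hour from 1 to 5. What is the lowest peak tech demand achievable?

7

WP1@1: h1:12  h2:10  h3:2  h4:2  h5:0  h6:0 → peak 12
WP1@2: h1:7  h2:10  h3:7  h4:2  h5:0  h6:0 → peak 10
WP1@3: h1:7  h2:5  h3:7  h4:7  h5:0  h6:0 → peak 7
WP1@4: h1:7  h2:5  h3:2  h4:7  h5:5  h6:0 → peak 7
WP1@5: h1:7  h2:5  h3:2  h4:2  h5:5  h6:5 → peak 7
Best is WP1@3, peak 7.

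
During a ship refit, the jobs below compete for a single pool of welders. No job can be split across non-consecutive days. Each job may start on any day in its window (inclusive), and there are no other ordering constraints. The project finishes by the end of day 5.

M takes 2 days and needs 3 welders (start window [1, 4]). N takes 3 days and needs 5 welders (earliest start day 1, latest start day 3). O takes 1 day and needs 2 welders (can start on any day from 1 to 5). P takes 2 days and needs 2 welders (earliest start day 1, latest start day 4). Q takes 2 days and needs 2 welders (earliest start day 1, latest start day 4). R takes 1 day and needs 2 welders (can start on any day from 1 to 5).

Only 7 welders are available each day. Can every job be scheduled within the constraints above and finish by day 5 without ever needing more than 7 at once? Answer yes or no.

Schedule M@1, N@3, O@1, P@1, Q@2, R@4: d1:7  d2:7  d3:7  d4:7  d5:5 — peak 7 ≤ 7.

yes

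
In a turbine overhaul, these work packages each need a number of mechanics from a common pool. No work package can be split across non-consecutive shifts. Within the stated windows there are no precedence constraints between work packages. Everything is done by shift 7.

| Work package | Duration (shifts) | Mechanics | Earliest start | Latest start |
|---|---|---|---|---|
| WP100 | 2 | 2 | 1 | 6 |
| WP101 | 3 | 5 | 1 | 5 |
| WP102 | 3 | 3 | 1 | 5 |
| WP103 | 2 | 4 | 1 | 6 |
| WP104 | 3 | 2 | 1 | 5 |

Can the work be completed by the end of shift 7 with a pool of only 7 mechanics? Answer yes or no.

yes

Schedule WP100@1, WP101@1, WP102@4, WP103@6, WP104@3: s1:7  s2:7  s3:7  s4:5  s5:5  s6:7  s7:4 — peak 7 ≤ 7.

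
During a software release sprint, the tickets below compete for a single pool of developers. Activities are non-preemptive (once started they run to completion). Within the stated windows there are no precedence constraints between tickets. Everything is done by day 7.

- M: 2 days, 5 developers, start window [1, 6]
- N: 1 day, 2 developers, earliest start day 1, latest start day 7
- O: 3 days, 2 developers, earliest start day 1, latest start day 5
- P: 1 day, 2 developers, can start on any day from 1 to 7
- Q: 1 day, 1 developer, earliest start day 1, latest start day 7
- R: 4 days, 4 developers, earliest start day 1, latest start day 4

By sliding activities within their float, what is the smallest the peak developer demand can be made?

6

Early-start (M@1, N@1, O@1, P@1, Q@1, R@1) gives peak 16: d1:16  d2:11  d3:6  d4:4  d5:0  d6:0  d7:0.
Shift N→3, O→3, P→3, R→4.
Schedule M@1, N@3, O@3, P@3, Q@1, R@4: d1:6  d2:5  d3:6  d4:6  d5:6  d6:4  d7:4 — peak 6.
Total developer-days = 37 over 7 days ⇒ peak ≥ ⌈37/7⌉ = 6, so 6 is optimal.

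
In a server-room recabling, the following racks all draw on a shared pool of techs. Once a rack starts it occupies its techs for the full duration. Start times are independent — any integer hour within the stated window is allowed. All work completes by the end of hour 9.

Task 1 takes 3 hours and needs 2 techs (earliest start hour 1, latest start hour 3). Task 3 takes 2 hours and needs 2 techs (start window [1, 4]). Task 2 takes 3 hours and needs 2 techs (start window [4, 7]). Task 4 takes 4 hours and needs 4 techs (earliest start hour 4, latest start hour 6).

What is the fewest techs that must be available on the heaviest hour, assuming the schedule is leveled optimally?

6

Schedule Task 1@1, Task 3@1, Task 2@4, Task 4@4: h1:4  h2:4  h3:2  h4:6  h5:6  h6:6  h7:4  h8:0  h9:0 — peak 6.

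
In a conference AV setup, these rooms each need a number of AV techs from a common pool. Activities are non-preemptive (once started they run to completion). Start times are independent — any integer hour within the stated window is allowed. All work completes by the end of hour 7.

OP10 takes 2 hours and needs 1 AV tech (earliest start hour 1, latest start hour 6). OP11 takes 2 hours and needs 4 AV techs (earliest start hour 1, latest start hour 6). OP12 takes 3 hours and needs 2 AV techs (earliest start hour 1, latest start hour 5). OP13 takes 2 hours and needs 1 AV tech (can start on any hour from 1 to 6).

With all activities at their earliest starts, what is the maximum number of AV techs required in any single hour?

8

Early-start schedule: OP10@1, OP11@1, OP12@1, OP13@1.
Load per hour: hour 1: 8, hour 2: 8, hour 3: 2, hour 4: 0, hour 5: 0, hour 6: 0, hour 7: 0.
Peak is 8.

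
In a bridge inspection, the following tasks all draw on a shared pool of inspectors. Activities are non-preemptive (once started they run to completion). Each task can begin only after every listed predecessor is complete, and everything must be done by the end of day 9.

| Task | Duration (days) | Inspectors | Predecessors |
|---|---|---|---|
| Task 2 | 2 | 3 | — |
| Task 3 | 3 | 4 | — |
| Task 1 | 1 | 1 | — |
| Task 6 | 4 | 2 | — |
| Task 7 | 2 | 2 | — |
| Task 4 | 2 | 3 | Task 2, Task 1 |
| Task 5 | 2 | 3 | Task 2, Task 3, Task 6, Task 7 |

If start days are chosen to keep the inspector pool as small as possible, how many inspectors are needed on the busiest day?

6

Early-start (Task 2@1, Task 3@1, Task 1@1, Task 6@1, Task 7@1, Task 4@3, Task 5@5) gives peak 12: d1:12  d2:11  d3:9  d4:5  d5:3  d6:3  d7:0  d8:0  d9:0.
Shift Task 3→3, Task 7→5, Task 4→6, Task 5→7.
Schedule Task 2@1, Task 3@3, Task 1@1, Task 6@1, Task 7@5, Task 4@6, Task 5@7: d1:6  d2:5  d3:6  d4:6  d5:6  d6:5  d7:6  d8:3  d9:0 — peak 6.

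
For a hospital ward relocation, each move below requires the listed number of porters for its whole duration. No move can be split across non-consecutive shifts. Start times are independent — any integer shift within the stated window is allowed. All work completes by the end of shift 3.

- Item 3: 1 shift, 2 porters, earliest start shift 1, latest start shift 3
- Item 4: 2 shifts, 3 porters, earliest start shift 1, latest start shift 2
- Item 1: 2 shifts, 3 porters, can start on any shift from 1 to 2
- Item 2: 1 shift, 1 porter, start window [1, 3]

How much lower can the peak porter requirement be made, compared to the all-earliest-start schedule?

3

Early-start peak: s1:9  s2:6  s3:0 ⇒ 9.
Leveled (Item 3@1, Item 4@1, Item 1@2, Item 2@1): s1:6  s2:6  s3:3 ⇒ 6.
Reduction 9 − 6 = 3.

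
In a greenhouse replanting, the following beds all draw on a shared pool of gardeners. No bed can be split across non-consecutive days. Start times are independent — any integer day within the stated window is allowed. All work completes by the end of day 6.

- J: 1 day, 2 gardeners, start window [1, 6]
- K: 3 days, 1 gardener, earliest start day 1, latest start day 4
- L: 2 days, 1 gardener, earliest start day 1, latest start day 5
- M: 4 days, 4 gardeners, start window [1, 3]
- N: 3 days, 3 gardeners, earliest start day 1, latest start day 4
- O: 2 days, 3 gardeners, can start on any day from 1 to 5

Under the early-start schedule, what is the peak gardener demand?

14

Early-start schedule: J@1, K@1, L@1, M@1, N@1, O@1.
Load per day: day 1: 14, day 2: 12, day 3: 8, day 4: 4, day 5: 0, day 6: 0.
Peak is 14.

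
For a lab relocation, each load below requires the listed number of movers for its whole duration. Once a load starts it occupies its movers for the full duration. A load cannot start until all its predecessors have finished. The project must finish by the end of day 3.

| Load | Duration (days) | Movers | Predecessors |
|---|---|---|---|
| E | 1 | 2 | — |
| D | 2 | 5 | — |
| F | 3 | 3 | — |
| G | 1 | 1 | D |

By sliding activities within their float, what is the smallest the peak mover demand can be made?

8

Early-start (E@1, D@1, F@1, G@3) gives peak 10: d1:10  d2:8  d3:4.
Shift E→3.
Schedule E@3, D@1, F@1, G@3: d1:8  d2:8  d3:6 — peak 8.
Total mover-days = 22 over 3 days ⇒ peak ≥ ⌈22/3⌉ = 8, so 8 is optimal.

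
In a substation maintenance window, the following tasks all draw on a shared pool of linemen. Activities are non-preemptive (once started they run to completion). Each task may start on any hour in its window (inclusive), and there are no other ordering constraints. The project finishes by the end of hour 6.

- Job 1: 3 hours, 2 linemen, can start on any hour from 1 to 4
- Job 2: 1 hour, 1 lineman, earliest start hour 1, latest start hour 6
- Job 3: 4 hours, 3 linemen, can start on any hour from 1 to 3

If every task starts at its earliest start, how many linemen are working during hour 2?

At early start, hour 2 has: Job 1, Job 3.
Demand: 2 + 3 = 5.

5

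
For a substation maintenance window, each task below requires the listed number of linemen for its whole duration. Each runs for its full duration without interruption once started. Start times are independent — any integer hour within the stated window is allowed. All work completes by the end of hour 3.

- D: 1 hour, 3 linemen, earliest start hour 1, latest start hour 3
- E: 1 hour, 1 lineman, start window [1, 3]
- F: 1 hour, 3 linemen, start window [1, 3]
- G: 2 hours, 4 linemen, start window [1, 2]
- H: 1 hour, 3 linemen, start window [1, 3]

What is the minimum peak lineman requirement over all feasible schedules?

Early-start (D@1, E@1, F@1, G@1, H@1) gives peak 14: h1:14  h2:4  h3:0.
Shift G→2, H→2.
Schedule D@1, E@1, F@1, G@2, H@2: h1:7  h2:7  h3:4 — peak 7.

7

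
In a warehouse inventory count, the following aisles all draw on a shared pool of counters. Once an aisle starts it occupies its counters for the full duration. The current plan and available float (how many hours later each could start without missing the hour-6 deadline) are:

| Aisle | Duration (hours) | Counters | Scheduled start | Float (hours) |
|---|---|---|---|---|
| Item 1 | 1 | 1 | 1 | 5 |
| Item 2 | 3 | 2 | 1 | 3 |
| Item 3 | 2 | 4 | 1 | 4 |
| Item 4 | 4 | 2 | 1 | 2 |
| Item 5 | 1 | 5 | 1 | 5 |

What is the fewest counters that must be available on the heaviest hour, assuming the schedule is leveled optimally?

Early-start (Item 1@1, Item 2@1, Item 3@1, Item 4@1, Item 5@1) gives peak 14: h1:14  h2:8  h3:4  h4:2  h5:0  h6:0.
Shift Item 3→4, Item 5→6.
Schedule Item 1@1, Item 2@1, Item 3@4, Item 4@1, Item 5@6: h1:5  h2:4  h3:4  h4:6  h5:4  h6:5 — peak 6.

6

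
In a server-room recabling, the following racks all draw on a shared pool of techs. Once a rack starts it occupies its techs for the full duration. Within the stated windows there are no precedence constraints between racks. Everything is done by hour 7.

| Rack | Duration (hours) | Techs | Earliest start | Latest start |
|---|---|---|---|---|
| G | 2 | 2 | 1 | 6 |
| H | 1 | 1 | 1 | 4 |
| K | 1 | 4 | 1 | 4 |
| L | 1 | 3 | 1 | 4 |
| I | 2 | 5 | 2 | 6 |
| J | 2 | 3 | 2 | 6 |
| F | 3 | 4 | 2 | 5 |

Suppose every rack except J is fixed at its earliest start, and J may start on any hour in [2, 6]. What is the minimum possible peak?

11

J@2: h1:10  h2:14  h3:12  h4:4  h5:0  h6:0  h7:0 → peak 14
J@3: h1:10  h2:11  h3:12  h4:7  h5:0  h6:0  h7:0 → peak 12
J@4: h1:10  h2:11  h3:9  h4:7  h5:3  h6:0  h7:0 → peak 11
J@5: h1:10  h2:11  h3:9  h4:4  h5:3  h6:3  h7:0 → peak 11
J@6: h1:10  h2:11  h3:9  h4:4  h5:0  h6:3  h7:3 → peak 11
Best is J@4, peak 11.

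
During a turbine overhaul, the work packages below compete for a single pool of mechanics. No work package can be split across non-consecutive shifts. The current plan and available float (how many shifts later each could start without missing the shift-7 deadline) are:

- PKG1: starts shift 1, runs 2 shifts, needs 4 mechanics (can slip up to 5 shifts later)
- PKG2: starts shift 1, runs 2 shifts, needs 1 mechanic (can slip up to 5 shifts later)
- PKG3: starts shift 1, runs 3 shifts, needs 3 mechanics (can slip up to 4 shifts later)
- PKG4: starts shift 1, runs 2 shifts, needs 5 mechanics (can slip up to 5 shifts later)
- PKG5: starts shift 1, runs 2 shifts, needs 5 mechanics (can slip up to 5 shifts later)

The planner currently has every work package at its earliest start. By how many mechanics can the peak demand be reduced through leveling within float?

11

Early-start peak: s1:18  s2:18  s3:3  s4:0  s5:0  s6:0  s7:0 ⇒ 18.
Leveled (PKG1@1, PKG2@3, PKG3@1, PKG4@4, PKG5@6): s1:7  s2:7  s3:4  s4:6  s5:5  s6:5  s7:5 ⇒ 7.
Reduction 18 − 7 = 11.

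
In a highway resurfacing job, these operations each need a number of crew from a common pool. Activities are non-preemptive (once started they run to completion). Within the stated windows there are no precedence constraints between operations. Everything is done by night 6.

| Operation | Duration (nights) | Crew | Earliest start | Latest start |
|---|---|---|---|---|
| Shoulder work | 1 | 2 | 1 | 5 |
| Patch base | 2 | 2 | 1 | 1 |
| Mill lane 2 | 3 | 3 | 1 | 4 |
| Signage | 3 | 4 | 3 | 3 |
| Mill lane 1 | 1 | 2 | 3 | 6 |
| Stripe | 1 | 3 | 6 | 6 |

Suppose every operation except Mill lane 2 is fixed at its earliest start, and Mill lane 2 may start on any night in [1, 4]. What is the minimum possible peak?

Mill lane 2@1: n1:7  n2:5  n3:9  n4:4  n5:4  n6:3 → peak 9
Mill lane 2@2: n1:4  n2:5  n3:9  n4:7  n5:4  n6:3 → peak 9
Mill lane 2@3: n1:4  n2:2  n3:9  n4:7  n5:7  n6:3 → peak 9
Mill lane 2@4: n1:4  n2:2  n3:6  n4:7  n5:7  n6:6 → peak 7
Best is Mill lane 2@4, peak 7.

7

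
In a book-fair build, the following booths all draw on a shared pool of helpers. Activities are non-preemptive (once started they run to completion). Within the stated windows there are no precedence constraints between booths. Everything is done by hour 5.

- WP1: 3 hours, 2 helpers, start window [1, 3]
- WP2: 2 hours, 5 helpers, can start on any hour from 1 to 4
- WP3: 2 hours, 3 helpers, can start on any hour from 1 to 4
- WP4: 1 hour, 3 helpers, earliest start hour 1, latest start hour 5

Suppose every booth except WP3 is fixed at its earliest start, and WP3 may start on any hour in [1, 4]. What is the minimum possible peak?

WP3@1: h1:13  h2:10  h3:2  h4:0  h5:0 → peak 13
WP3@2: h1:10  h2:10  h3:5  h4:0  h5:0 → peak 10
WP3@3: h1:10  h2:7  h3:5  h4:3  h5:0 → peak 10
WP3@4: h1:10  h2:7  h3:2  h4:3  h5:3 → peak 10
Best is WP3@2, peak 10.

10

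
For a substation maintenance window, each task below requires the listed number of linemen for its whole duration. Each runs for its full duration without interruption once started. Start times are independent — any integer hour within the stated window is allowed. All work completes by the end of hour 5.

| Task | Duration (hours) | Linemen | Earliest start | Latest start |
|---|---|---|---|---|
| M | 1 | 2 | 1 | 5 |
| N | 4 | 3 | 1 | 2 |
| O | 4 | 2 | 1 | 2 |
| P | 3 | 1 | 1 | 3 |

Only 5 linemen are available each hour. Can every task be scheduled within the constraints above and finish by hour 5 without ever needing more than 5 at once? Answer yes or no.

no

The minimum achievable peak is 6; 5 < 6, so no feasible schedule stays within the cap.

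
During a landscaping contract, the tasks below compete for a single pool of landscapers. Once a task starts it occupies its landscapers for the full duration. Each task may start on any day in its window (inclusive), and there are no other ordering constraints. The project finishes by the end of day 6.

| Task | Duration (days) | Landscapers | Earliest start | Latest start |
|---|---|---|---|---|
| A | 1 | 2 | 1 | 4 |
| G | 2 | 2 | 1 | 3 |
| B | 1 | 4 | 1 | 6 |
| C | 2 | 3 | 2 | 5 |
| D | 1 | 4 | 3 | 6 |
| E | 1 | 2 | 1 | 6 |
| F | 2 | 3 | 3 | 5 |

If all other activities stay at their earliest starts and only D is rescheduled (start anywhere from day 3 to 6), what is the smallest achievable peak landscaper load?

D@3: d1:10  d2:5  d3:10  d4:3  d5:0  d6:0 → peak 10
D@4: d1:10  d2:5  d3:6  d4:7  d5:0  d6:0 → peak 10
D@5: d1:10  d2:5  d3:6  d4:3  d5:4  d6:0 → peak 10
D@6: d1:10  d2:5  d3:6  d4:3  d5:0  d6:4 → peak 10
Best is D@3, peak 10.

10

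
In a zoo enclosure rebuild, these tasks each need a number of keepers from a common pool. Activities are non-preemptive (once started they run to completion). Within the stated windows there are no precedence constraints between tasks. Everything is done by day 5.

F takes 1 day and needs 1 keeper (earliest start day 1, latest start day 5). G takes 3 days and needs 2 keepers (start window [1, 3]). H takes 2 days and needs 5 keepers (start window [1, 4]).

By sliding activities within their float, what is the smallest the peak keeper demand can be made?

5

Early-start (F@1, G@1, H@1) gives peak 8: d1:8  d2:7  d3:2  d4:0  d5:0.
Shift H→4.
Schedule F@1, G@1, H@4: d1:3  d2:2  d3:2  d4:5  d5:5 — peak 5.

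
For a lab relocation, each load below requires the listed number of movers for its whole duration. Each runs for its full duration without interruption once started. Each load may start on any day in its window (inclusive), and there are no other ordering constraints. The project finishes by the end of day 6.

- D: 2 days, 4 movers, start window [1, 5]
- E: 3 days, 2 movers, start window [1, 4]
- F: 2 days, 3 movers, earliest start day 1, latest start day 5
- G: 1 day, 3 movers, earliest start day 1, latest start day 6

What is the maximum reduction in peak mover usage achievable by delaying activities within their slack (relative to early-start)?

7

Early-start peak: d1:12  d2:9  d3:2  d4:0  d5:0  d6:0 ⇒ 12.
Leveled (D@1, E@3, F@3, G@5): d1:4  d2:4  d3:5  d4:5  d5:5  d6:0 ⇒ 5.
Reduction 12 − 5 = 7.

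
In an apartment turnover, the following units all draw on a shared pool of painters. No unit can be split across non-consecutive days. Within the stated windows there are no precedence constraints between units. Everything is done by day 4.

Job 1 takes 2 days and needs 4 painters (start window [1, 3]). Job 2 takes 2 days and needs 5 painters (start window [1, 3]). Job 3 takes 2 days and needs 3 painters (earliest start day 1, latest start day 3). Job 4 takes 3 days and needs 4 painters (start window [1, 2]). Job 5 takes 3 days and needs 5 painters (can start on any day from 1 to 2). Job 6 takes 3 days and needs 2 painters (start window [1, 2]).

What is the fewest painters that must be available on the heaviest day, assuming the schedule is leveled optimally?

Early-start (Job 1@1, Job 2@1, Job 3@1, Job 4@1, Job 5@1, Job 6@1) gives peak 23: d1:23  d2:23  d3:11  d4:0.
Shift Job 2→3.
Schedule Job 1@1, Job 2@3, Job 3@1, Job 4@1, Job 5@1, Job 6@1: d1:18  d2:18  d3:16  d4:5 — peak 18.

18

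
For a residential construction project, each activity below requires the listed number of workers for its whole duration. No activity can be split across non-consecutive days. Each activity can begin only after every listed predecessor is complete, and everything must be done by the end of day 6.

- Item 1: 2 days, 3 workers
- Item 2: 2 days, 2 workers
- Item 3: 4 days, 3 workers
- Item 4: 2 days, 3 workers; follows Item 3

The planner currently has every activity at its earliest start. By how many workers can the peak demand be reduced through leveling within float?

Early-start peak: d1:8  d2:8  d3:3  d4:3  d5:3  d6:3 ⇒ 8.
Leveled (Item 1@1, Item 2@3, Item 3@1, Item 4@5): d1:6  d2:6  d3:5  d4:5  d5:3  d6:3 ⇒ 6.
Reduction 8 − 6 = 2.

2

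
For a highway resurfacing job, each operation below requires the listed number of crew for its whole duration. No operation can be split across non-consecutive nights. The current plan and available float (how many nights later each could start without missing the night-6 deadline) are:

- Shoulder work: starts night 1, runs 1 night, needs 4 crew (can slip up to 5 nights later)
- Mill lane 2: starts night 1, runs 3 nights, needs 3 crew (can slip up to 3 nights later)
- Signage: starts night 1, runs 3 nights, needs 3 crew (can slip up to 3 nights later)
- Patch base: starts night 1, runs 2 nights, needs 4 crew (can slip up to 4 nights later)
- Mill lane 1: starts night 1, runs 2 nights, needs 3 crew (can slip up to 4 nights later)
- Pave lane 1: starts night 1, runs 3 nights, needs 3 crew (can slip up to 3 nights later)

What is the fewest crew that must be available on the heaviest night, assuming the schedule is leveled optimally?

Early-start (Shoulder work@1, Mill lane 2@1, Signage@1, Patch base@1, Mill lane 1@1, Pave lane 1@1) gives peak 20: n1:20  n2:16  n3:9  n4:0  n5:0  n6:0.
Shift Signage→2, Patch base→5, Mill lane 1→2, Pave lane 1→4.
Schedule Shoulder work@1, Mill lane 2@1, Signage@2, Patch base@5, Mill lane 1@2, Pave lane 1@4: n1:7  n2:9  n3:9  n4:6  n5:7  n6:7 — peak 9.

9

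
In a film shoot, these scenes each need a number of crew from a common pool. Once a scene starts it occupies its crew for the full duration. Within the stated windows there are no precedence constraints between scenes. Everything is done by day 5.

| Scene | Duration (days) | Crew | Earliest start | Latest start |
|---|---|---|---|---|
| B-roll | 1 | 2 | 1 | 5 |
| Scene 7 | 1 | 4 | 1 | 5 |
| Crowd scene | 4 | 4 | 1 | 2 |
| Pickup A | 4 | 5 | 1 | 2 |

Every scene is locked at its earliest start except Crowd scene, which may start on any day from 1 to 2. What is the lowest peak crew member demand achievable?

Crowd scene@1: d1:15  d2:9  d3:9  d4:9  d5:0 → peak 15
Crowd scene@2: d1:11  d2:9  d3:9  d4:9  d5:4 → peak 11
Best is Crowd scene@2, peak 11.

11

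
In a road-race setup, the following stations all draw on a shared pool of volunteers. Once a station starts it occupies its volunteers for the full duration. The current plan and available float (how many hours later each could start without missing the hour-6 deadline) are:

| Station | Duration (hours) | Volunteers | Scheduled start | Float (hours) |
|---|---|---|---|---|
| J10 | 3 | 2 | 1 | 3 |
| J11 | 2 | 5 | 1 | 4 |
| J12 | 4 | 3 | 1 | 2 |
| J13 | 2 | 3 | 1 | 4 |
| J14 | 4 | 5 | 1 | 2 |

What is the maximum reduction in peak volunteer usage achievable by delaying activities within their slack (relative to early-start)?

Early-start peak: h1:18  h2:18  h3:10  h4:8  h5:0  h6:0 ⇒ 18.
Leveled (J10@1, J11@1, J12@1, J13@5, J14@3): h1:10  h2:10  h3:10  h4:8  h5:8  h6:8 ⇒ 10.
Reduction 18 − 10 = 8.

8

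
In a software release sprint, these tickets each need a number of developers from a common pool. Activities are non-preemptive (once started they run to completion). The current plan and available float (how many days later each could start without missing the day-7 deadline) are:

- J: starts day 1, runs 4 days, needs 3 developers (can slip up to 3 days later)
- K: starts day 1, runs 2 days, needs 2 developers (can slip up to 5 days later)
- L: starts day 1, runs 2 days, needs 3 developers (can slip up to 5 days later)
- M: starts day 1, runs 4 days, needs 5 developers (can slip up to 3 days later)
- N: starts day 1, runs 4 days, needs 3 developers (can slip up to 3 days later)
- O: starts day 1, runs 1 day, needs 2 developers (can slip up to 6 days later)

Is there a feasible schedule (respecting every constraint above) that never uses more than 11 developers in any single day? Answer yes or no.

yes

Schedule J@1, K@1, L@1, M@3, N@1, O@5: d1:11  d2:11  d3:11  d4:11  d5:7  d6:5  d7:0 — peak 11 ≤ 11.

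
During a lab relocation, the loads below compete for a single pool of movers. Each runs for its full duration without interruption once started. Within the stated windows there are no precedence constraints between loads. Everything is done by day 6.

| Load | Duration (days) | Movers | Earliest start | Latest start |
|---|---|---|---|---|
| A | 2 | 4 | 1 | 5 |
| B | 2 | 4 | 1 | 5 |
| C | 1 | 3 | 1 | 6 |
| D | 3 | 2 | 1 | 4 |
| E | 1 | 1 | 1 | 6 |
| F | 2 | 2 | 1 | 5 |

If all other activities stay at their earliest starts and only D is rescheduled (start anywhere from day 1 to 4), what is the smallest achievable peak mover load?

D@1: d1:16  d2:12  d3:2  d4:0  d5:0  d6:0 → peak 16
D@2: d1:14  d2:12  d3:2  d4:2  d5:0  d6:0 → peak 14
D@3: d1:14  d2:10  d3:2  d4:2  d5:2  d6:0 → peak 14
D@4: d1:14  d2:10  d3:0  d4:2  d5:2  d6:2 → peak 14
Best is D@2, peak 14.

14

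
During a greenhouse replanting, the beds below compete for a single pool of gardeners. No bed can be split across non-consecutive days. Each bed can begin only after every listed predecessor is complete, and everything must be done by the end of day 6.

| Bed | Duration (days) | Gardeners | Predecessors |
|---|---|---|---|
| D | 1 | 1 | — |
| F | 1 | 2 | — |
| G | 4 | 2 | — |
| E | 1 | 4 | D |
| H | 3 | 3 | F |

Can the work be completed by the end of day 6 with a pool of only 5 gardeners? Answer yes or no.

yes

Schedule D@1, F@1, G@1, E@5, H@2: d1:5  d2:5  d3:5  d4:5  d5:4  d6:0 — peak 5 ≤ 5.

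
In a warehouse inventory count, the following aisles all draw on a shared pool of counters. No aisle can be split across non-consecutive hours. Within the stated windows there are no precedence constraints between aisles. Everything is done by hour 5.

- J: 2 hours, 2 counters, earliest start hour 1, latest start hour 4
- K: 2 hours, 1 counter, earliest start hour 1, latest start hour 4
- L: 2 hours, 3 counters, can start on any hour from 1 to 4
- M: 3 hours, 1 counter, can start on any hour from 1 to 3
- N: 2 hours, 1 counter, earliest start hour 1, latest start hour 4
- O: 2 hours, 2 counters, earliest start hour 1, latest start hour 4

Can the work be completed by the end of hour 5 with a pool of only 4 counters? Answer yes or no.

no

Total counter-hours = 21; over 5 hours the average is 21/5 > 4, so some hour must exceed 4.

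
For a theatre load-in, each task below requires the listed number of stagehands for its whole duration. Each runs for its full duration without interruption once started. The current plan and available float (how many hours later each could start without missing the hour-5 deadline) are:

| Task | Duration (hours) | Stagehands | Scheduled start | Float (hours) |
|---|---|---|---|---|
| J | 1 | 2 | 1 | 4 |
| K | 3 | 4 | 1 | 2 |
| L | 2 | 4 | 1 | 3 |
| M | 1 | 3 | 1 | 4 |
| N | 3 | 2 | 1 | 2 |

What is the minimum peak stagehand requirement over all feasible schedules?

7

Early-start (J@1, K@1, L@1, M@1, N@1) gives peak 15: h1:15  h2:10  h3:6  h4:0  h5:0.
Shift L→4, M→2, N→3.
Schedule J@1, K@1, L@4, M@2, N@3: h1:6  h2:7  h3:6  h4:6  h5:6 — peak 7.
Total stagehand-hours = 31 over 5 hours ⇒ peak ≥ ⌈31/5⌉ = 7, so 7 is optimal.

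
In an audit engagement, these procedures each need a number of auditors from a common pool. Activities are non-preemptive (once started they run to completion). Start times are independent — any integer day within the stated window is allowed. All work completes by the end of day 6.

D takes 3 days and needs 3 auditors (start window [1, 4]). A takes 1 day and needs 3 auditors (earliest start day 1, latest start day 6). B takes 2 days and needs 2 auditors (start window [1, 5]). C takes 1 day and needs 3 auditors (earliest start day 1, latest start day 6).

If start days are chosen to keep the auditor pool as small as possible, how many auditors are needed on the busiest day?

5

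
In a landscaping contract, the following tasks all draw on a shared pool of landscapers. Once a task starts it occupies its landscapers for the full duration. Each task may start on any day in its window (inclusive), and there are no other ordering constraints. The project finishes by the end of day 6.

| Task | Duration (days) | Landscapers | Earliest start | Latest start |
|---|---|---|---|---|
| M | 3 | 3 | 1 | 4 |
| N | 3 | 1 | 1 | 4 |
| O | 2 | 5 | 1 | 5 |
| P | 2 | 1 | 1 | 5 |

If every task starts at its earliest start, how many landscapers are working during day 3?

4

At early start, day 3 has: M, N.
Demand: 3 + 1 = 4.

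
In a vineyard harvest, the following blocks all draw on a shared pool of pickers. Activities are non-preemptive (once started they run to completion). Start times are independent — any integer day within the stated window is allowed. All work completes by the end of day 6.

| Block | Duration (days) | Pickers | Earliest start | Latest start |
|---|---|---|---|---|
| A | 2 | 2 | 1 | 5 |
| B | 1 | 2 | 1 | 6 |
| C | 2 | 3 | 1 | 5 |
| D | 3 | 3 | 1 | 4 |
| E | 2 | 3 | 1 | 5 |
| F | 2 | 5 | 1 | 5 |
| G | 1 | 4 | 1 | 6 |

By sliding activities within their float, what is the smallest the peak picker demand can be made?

8

Early-start (A@1, B@1, C@1, D@1, E@1, F@1, G@1) gives peak 22: d1:22  d2:16  d3:3  d4:0  d5:0  d6:0.
Shift D→2, E→4, F→5, G→3.
Schedule A@1, B@1, C@1, D@2, E@4, F@5, G@3: d1:7  d2:8  d3:7  d4:6  d5:8  d6:5 — peak 8.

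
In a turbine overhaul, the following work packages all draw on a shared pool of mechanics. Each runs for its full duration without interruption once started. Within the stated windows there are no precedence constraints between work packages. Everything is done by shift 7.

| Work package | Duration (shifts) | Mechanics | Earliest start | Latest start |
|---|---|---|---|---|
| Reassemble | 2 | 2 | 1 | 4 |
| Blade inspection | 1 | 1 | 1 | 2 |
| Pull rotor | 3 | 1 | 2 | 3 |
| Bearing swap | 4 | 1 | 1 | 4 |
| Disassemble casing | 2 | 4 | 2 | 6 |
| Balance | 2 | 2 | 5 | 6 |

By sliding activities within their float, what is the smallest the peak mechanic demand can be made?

5

Early-start (Reassemble@1, Blade inspection@1, Pull rotor@2, Bearing swap@1, Disassemble casing@2, Balance@5) gives peak 8: s1:4  s2:8  s3:6  s4:2  s5:2  s6:2  s7:0.
Shift Reassemble→4, Bearing swap→4.
Schedule Reassemble@4, Blade inspection@1, Pull rotor@2, Bearing swap@4, Disassemble casing@2, Balance@5: s1:1  s2:5  s3:5  s4:4  s5:5  s6:3  s7:1 — peak 5.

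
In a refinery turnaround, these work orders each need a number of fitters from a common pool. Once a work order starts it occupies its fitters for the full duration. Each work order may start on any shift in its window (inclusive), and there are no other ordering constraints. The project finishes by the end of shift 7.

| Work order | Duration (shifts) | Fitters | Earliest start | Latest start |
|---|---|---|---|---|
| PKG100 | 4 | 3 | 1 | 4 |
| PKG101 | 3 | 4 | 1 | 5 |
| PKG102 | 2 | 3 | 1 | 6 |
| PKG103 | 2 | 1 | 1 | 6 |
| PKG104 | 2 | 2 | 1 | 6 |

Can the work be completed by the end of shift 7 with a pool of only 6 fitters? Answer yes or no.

yes

Schedule PKG100@1, PKG101@5, PKG102@1, PKG103@3, PKG104@3: s1:6  s2:6  s3:6  s4:6  s5:4  s6:4  s7:4 — peak 6 ≤ 6.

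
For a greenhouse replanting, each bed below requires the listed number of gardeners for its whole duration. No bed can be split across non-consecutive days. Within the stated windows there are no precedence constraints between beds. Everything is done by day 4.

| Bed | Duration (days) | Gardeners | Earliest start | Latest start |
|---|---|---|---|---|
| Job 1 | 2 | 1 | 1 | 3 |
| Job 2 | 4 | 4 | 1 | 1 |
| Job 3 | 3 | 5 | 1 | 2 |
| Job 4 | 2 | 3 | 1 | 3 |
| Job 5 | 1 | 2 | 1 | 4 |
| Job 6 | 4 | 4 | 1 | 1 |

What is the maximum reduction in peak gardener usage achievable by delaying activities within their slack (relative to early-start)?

Early-start peak: d1:19  d2:17  d3:13  d4:8 ⇒ 19.
Leveled (Job 1@1, Job 2@1, Job 3@1, Job 4@3, Job 5@1, Job 6@1): d1:16  d2:14  d3:16  d4:11 ⇒ 16.
Reduction 19 − 16 = 3.

3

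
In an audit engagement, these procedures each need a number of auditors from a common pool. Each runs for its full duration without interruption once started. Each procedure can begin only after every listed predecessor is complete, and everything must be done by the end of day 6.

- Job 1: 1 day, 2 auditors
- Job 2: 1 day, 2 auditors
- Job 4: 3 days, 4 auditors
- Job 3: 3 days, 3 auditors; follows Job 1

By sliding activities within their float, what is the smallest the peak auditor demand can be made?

6

Early-start (Job 1@1, Job 2@1, Job 4@1, Job 3@2) gives peak 8: d1:8  d2:7  d3:7  d4:3  d5:0  d6:0.
Shift Job 2→2, Job 3→4.
Schedule Job 1@1, Job 2@2, Job 4@1, Job 3@4: d1:6  d2:6  d3:4  d4:3  d5:3  d6:3 — peak 6.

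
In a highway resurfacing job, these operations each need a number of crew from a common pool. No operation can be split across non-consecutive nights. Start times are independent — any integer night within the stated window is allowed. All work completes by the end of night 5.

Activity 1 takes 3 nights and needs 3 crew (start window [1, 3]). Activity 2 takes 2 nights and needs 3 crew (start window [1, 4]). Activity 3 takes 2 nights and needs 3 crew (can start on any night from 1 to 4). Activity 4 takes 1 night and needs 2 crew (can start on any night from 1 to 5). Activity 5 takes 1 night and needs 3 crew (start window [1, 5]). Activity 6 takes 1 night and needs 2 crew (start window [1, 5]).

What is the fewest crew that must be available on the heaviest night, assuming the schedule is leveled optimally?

6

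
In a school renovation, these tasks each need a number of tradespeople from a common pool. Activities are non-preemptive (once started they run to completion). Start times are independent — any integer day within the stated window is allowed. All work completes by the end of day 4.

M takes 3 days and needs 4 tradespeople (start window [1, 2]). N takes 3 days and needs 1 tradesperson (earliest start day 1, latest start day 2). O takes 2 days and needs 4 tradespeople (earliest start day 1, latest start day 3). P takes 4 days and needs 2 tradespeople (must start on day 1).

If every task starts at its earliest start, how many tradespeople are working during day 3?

7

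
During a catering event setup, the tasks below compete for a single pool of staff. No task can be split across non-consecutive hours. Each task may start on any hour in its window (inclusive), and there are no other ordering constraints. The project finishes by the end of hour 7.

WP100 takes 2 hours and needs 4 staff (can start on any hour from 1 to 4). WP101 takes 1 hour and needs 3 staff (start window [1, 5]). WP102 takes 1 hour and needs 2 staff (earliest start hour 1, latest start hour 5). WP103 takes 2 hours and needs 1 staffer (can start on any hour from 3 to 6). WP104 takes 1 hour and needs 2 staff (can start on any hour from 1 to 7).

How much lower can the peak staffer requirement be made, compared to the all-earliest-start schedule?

7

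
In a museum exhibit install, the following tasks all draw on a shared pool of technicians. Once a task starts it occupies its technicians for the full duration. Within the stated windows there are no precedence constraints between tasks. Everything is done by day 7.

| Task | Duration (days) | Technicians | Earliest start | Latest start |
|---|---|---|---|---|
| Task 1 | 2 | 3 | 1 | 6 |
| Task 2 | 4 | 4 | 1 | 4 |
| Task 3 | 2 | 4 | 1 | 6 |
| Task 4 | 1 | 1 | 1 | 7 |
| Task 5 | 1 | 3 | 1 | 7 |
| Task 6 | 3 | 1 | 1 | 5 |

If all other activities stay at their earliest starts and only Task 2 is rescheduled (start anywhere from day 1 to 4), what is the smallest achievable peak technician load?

12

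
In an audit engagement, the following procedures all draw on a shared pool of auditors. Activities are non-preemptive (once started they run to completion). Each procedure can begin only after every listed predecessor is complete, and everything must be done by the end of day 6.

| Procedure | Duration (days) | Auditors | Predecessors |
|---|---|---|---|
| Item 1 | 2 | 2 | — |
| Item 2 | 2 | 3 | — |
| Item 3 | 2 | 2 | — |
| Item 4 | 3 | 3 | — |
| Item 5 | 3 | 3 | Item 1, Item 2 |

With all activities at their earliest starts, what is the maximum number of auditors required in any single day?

Early-start schedule: Item 1@1, Item 2@1, Item 3@1, Item 4@1, Item 5@3.
Load per day: day 1: 10, day 2: 10, day 3: 6, day 4: 3, day 5: 3, day 6: 0.
Peak is 10.

10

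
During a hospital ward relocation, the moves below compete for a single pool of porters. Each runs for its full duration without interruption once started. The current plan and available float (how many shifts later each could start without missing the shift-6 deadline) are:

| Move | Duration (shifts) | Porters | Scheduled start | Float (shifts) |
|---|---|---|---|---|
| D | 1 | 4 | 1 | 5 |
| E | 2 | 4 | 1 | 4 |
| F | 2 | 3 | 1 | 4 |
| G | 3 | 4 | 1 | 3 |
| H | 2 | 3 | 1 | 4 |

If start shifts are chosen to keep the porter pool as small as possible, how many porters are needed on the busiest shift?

Early-start (D@1, E@1, F@1, G@1, H@1) gives peak 18: s1:18  s2:14  s3:4  s4:0  s5:0  s6:0.
Shift E→2, G→4, H→3.
Schedule D@1, E@2, F@1, G@4, H@3: s1:7  s2:7  s3:7  s4:7  s5:4  s6:4 — peak 7.

7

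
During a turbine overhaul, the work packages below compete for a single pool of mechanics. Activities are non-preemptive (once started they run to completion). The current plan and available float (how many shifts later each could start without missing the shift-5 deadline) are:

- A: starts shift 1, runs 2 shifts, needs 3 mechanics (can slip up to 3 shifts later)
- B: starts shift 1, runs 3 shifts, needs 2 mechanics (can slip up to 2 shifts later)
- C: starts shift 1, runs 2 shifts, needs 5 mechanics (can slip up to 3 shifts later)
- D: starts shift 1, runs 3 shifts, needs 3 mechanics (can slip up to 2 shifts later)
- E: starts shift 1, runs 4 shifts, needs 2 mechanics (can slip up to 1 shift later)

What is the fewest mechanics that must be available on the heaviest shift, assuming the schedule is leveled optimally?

Early-start (A@1, B@1, C@1, D@1, E@1) gives peak 15: s1:15  s2:15  s3:7  s4:2  s5:0.
Shift B→3, C→4.
Schedule A@1, B@3, C@4, D@1, E@1: s1:8  s2:8  s3:7  s4:9  s5:7 — peak 9.

9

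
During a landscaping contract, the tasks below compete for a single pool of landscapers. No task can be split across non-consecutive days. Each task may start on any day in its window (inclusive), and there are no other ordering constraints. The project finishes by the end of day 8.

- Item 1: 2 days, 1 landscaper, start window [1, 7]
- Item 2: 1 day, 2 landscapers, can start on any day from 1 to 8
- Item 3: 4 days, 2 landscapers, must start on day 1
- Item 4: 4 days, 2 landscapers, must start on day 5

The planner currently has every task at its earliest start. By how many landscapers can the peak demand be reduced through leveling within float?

Early-start peak: d1:5  d2:3  d3:2  d4:2  d5:2  d6:2  d7:2  d8:2 ⇒ 5.
Leveled (Item 1@1, Item 2@3, Item 3@1, Item 4@5): d1:3  d2:3  d3:4  d4:2  d5:2  d6:2  d7:2  d8:2 ⇒ 4.
Reduction 5 − 4 = 1.

1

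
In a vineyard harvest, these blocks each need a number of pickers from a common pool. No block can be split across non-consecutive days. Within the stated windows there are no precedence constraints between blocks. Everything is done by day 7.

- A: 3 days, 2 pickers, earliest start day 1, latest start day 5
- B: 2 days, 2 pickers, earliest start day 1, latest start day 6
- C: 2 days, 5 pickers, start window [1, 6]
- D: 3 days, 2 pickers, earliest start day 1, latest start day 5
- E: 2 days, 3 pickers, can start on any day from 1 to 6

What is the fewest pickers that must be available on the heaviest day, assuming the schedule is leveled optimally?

Early-start (A@1, B@1, C@1, D@1, E@1) gives peak 14: d1:14  d2:14  d3:4  d4:0  d5:0  d6:0  d7:0.
Shift C→6, D→3, E→4.
Schedule A@1, B@1, C@6, D@3, E@4: d1:4  d2:4  d3:4  d4:5  d5:5  d6:5  d7:5 — peak 5.
Total picker-days = 32 over 7 days ⇒ peak ≥ ⌈32/7⌉ = 5, so 5 is optimal.

5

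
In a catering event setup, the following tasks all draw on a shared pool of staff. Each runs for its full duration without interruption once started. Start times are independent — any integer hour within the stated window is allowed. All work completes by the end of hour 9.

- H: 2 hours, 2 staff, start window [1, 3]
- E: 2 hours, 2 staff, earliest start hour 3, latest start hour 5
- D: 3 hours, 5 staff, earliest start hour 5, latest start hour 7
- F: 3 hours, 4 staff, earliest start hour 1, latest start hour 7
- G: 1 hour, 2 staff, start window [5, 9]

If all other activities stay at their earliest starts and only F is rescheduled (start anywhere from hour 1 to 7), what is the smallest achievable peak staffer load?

7

F@1: h1:6  h2:6  h3:6  h4:2  h5:7  h6:5  h7:5  h8:0  h9:0 → peak 7
F@2: h1:2  h2:6  h3:6  h4:6  h5:7  h6:5  h7:5  h8:0  h9:0 → peak 7
F@3: h1:2  h2:2  h3:6  h4:6  h5:11  h6:5  h7:5  h8:0  h9:0 → peak 11
F@4: h1:2  h2:2  h3:2  h4:6  h5:11  h6:9  h7:5  h8:0  h9:0 → peak 11
F@5: h1:2  h2:2  h3:2  h4:2  h5:11  h6:9  h7:9  h8:0  h9:0 → peak 11
F@6: h1:2  h2:2  h3:2  h4:2  h5:7  h6:9  h7:9  h8:4  h9:0 → peak 9
F@7: h1:2  h2:2  h3:2  h4:2  h5:7  h6:5  h7:9  h8:4  h9:4 → peak 9
Best is F@1, peak 7.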